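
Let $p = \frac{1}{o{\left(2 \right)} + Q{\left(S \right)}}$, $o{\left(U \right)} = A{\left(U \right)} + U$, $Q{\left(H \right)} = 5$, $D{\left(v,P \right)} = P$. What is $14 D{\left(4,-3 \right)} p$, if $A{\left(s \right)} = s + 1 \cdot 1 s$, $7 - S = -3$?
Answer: $- \frac{42}{11} \approx -3.8182$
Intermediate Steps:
$S = 10$ ($S = 7 - -3 = 7 + 3 = 10$)
$A{\left(s \right)} = 2 s$ ($A{\left(s \right)} = s + 1 s = s + s = 2 s$)
$o{\left(U \right)} = 3 U$ ($o{\left(U \right)} = 2 U + U = 3 U$)
$p = \frac{1}{11}$ ($p = \frac{1}{3 \cdot 2 + 5} = \frac{1}{6 + 5} = \frac{1}{11} \approx 0.090909$)
$14 D{\left(4,-3 \right)} p = 14 \left(-3\right) \frac{1}{11} = \left(-42\right) \frac{1}{11} = - \frac{42}{11}$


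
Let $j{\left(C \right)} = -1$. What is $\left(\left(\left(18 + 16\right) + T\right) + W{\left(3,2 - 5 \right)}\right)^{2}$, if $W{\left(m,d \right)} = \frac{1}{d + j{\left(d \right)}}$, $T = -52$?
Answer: $\frac{5329}{16} \approx 333.06$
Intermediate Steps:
$W{\left(m,d \right)} = \frac{1}{-1 + d}$ ($W{\left(m,d \right)} = \frac{1}{d - 1} = \frac{1}{-1 + d}$)
$\left(\left(\left(18 + 16\right) + T\right) + W{\left(3,2 - 5 \right)}\right)^{2} = \left(\left(\left(18 + 16\right) - 52\right) + \frac{1}{-1 + \left(2 - 5\right)}\right)^{2} = \left(\left(34 - 52\right) + \frac{1}{-1 - 3}\right)^{2} = \left(-18 + \frac{1}{-4}\right)^{2} = \left(-18 - \frac{1}{4}\right)^{2} = \left(- \frac{73}{4}\right)^{2} = \frac{5329}{16}$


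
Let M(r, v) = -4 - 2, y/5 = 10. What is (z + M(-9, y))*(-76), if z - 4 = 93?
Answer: -6916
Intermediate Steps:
z = 97 (z = 4 + 93 = 97)
y = 50 (y = 5*10 = 50)
M(r, v) = -6
(z + M(-9, y))*(-76) = (97 - 6)*(-76) = 91*(-76) = -6916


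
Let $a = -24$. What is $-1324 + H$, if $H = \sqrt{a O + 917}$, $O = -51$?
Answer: $-1324 + \sqrt{2141} \approx -1277.7$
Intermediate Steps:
$H = \sqrt{2141}$ ($H = \sqrt{\left(-24\right) \left(-51\right) + 917} = \sqrt{1224 + 917} = \sqrt{2141} \approx 46.271$)
$-1324 + H = -1324 + \sqrt{2141}$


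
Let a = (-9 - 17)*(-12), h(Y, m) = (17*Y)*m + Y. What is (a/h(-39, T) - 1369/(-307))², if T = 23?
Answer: 4458767076/226291849 ≈ 19.704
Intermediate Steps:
h(Y, m) = Y + 17*Y*m (h(Y, m) = 17*Y*m + Y = Y + 17*Y*m)
a = 312 (a = -26*(-12) = 312)
(a/h(-39, T) - 1369/(-307))² = (312/((-39*(1 + 17*23))) - 1369/(-307))² = (312/((-39*(1 + 391))) - 1369*(-1/307))² = (312/((-39*392)) + 1369/307)² = (312/(-15288) + 1369/307)² = (312*(-1/15288) + 1369/307)² = (-1/49 + 1369/307)² = (66774/15043)² = 4458767076/226291849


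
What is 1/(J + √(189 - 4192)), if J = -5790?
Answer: -5790/33528103 - I*√4003/33528103 ≈ -0.00017269 - 1.8871e-6*I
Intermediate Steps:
1/(J + √(189 - 4192)) = 1/(-5790 + √(189 - 4192)) = 1/(-5790 + √(-4003)) = 1/(-5790 + I*√4003)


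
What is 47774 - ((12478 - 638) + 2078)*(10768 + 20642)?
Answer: -437116606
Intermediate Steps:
47774 - ((12478 - 638) + 2078)*(10768 + 20642) = 47774 - (11840 + 2078)*31410 = 47774 - 13918*31410 = 47774 - 1*437164380 = 47774 - 437164380 = -437116606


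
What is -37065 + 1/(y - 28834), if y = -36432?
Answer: -2419084291/65266 ≈ -37065.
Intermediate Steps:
-37065 + 1/(y - 28834) = -37065 + 1/(-36432 - 28834) = -37065 + 1/(-65266) = -37065 - 1/65266 = -2419084291/65266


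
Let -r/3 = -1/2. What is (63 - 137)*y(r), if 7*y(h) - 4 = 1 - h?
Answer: -37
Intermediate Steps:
r = 3/2 (r = -(-3)/2 = -3*(-½) = 3/2 ≈ 1.5000)
y(h) = 5/7 - h/7 (y(h) = 4/7 + (1 - h)/7 = 4/7 + (⅐ - h/7) = 5/7 - h/7)
(63 - 137)*y(r) = (63 - 137)*(5/7 - ⅐*3/2) = -74*(5/7 - 3/14) = -74*½ = -37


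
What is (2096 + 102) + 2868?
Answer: 5066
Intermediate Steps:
(2096 + 102) + 2868 = 2198 + 2868 = 5066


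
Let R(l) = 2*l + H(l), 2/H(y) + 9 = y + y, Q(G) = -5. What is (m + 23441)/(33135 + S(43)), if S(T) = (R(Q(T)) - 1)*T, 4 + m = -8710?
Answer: 279813/620492 ≈ 0.45095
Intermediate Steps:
H(y) = 2/(-9 + 2*y) (H(y) = 2/(-9 + (y + y)) = 2/(-9 + 2*y))
m = -8714 (m = -4 - 8710 = -8714)
R(l) = 2*l + 2/(-9 + 2*l)
S(T) = -211*T/19 (S(T) = (2*(1 - 5*(-9 + 2*(-5)))/(-9 + 2*(-5)) - 1)*T = (2*(1 - 5*(-9 - 10))/(-9 - 10) - 1)*T = (2*(1 - 5*(-19))/(-19) - 1)*T = (2*(-1/19)*(1 + 95) - 1)*T = (2*(-1/19)*96 - 1)*T = (-192/19 - 1)*T = -211*T/19)
(m + 23441)/(33135 + S(43)) = (-8714 + 23441)/(33135 - 211/19*43) = 14727/(33135 - 9073/19) = 14727/(620492/19) = 14727*(19/620492) = 279813/620492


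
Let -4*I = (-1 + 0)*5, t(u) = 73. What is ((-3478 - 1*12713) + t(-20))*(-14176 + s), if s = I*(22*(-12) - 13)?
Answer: 468139251/2 ≈ 2.3407e+8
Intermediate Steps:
I = 5/4 (I = -(-1 + 0)*5/4 = -(-1)*5/4 = -¼*(-5) = 5/4 ≈ 1.2500)
s = -1385/4 (s = 5*(22*(-12) - 13)/4 = 5*(-264 - 13)/4 = (5/4)*(-277) = -1385/4 ≈ -346.25)
((-3478 - 1*12713) + t(-20))*(-14176 + s) = ((-3478 - 1*12713) + 73)*(-14176 - 1385/4) = ((-3478 - 12713) + 73)*(-58089/4) = (-16191 + 73)*(-58089/4) = -16118*(-58089/4) = 468139251/2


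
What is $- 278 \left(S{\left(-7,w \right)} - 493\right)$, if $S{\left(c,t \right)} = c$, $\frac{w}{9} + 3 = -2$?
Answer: $139000$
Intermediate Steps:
$w = -45$ ($w = -27 + 9 \left(-2\right) = -27 - 18 = -45$)
$- 278 \left(S{\left(-7,w \right)} - 493\right) = - 278 \left(-7 - 493\right) = \left(-278\right) \left(-500\right) = 139000$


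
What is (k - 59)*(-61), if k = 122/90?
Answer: 158234/45 ≈ 3516.3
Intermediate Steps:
k = 61/45 (k = 122*(1/90) = 61/45 ≈ 1.3556)
(k - 59)*(-61) = (61/45 - 59)*(-61) = -2594/45*(-61) = 158234/45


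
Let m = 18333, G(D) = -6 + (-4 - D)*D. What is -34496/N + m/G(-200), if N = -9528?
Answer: 147221669/46694346 ≈ 3.1529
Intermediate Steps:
G(D) = -6 + D*(-4 - D)
-34496/N + m/G(-200) = -34496/(-9528) + 18333/(-6 - 1*(-200)**2 - 4*(-200)) = -34496*(-1/9528) + 18333/(-6 - 1*40000 + 800) = 4312/1191 + 18333/(-6 - 40000 + 800) = 4312/1191 + 18333/(-39206) = 4312/1191 + 18333*(-1/39206) = 4312/1191 - 18333/39206 = 147221669/46694346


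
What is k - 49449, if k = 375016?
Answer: 325567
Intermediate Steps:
k - 49449 = 375016 - 49449 = 325567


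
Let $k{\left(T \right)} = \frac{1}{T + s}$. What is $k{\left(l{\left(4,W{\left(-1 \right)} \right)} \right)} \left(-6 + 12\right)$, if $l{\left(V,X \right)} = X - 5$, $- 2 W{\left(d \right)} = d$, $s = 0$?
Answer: $- \frac{4}{3} \approx -1.3333$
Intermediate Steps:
$W{\left(d \right)} = - \frac{d}{2}$
$l{\left(V,X \right)} = -5 + X$ ($l{\left(V,X \right)} = X - 5 = -5 + X$)
$k{\left(T \right)} = \frac{1}{T}$ ($k{\left(T \right)} = \frac{1}{T + 0} = \frac{1}{T}$)
$k{\left(l{\left(4,W{\left(-1 \right)} \right)} \right)} \left(-6 + 12\right) = \frac{-6 + 12}{-5 - - \frac{1}{2}} = \frac{1}{-5 + \frac{1}{2}} \cdot 6 = \frac{1}{- \frac{9}{2}} \cdot 6 = \left(- \frac{2}{9}\right) 6 = - \frac{4}{3}$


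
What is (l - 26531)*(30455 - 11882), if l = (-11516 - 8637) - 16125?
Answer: -1166551557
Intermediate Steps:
l = -36278 (l = -20153 - 16125 = -36278)
(l - 26531)*(30455 - 11882) = (-36278 - 26531)*(30455 - 11882) = -62809*18573 = -1166551557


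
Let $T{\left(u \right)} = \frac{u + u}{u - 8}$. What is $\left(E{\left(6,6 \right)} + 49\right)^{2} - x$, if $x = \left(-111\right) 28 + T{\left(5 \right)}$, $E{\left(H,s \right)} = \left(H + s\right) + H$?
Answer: $\frac{22801}{3} \approx 7600.3$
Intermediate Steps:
$E{\left(H,s \right)} = s + 2 H$
$T{\left(u \right)} = \frac{2 u}{-8 + u}$
$x = - \frac{9334}{3}$ ($x = \left(-111\right) 28 + 2 \cdot 5 \frac{1}{-8 + 5} = -3108 + 2 \cdot 5 \frac{1}{-3} = -3108 + 2 \cdot 5 \left(- \frac{1}{3}\right) = -3108 - \frac{10}{3} = - \frac{9334}{3} \approx -3111.3$)
$\left(E{\left(6,6 \right)} + 49\right)^{2} - x = \left(\left(6 + 2 \cdot 6\right) + 49\right)^{2} - - \frac{9334}{3} = \left(\left(6 + 12\right) + 49\right)^{2} + \frac{9334}{3} = \left(18 + 49\right)^{2} + \frac{9334}{3} = 67^{2} + \frac{9334}{3} = 4489 + \frac{9334}{3} = \frac{22801}{3}$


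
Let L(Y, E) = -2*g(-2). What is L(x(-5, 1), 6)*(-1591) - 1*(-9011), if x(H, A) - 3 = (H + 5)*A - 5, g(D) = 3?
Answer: 18557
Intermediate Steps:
x(H, A) = -2 + A*(5 + H) (x(H, A) = 3 + ((H + 5)*A - 5) = 3 + ((5 + H)*A - 5) = 3 + (A*(5 + H) - 5) = 3 + (-5 + A*(5 + H)) = -2 + A*(5 + H))
L(Y, E) = -6 (L(Y, E) = -2*3 = -6)
L(x(-5, 1), 6)*(-1591) - 1*(-9011) = -6*(-1591) - 1*(-9011) = 9546 + 9011 = 18557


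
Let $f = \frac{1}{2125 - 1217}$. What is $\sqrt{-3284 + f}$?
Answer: $\frac{3 i \sqrt{75209413}}{454} \approx 57.306 i$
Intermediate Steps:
$f = \frac{1}{908} \approx 0.0011013$
$\sqrt{-3284 + f} = \sqrt{-3284 + \frac{1}{908}} = \sqrt{- \frac{2981871}{908}} = \frac{3 i \sqrt{75209413}}{454}$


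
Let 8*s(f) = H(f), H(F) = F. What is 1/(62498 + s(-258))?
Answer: 4/249863 ≈ 1.6009e-5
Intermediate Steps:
s(f) = f/8
1/(62498 + s(-258)) = 1/(62498 + (1/8)*(-258)) = 1/(62498 - 129/4) = 1/(249863/4) = 4/249863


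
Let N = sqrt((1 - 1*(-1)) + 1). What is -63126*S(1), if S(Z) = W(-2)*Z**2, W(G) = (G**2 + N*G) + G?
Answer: -126252 + 126252*sqrt(3) ≈ 92423.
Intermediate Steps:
N = sqrt(3) (N = sqrt((1 + 1) + 1) = sqrt(2 + 1) = sqrt(3) ≈ 1.7320)
W(G) = G + G**2 + G*sqrt(3) (W(G) = (G**2 + sqrt(3)*G) + G = (G**2 + G*sqrt(3)) + G = G + G**2 + G*sqrt(3))
S(Z) = Z**2*(2 - 2*sqrt(3)) (S(Z) = (-2*(1 - 2 + sqrt(3)))*Z**2 = (-2*(-1 + sqrt(3)))*Z**2 = (2 - 2*sqrt(3))*Z**2 = Z**2*(2 - 2*sqrt(3)))
-63126*S(1) = -126252*1**2*(1 - sqrt(3)) = -126252*(1 - sqrt(3)) = -63126*(2 - 2*sqrt(3)) = -126252 + 126252*sqrt(3)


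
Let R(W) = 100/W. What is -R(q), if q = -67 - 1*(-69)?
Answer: -50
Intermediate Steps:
q = 2 (q = -67 + 69 = 2)
-R(q) = -100/2 = -1*50 = -50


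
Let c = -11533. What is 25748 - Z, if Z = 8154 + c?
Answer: 29127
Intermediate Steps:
Z = -3379 (Z = 8154 - 11533 = -3379)
25748 - Z = 25748 - 1*(-3379) = 25748 + 3379 = 29127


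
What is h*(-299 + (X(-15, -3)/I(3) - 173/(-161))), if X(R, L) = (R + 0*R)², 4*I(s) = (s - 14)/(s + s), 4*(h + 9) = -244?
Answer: 13970260/253 ≈ 55218.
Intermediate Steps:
h = -70 (h = -9 + (¼)*(-244) = -9 - 61 = -70)
I(s) = (-14 + s)/(8*s) (I(s) = ((s - 14)/(s + s))/4 = ((-14 + s)/((2*s)))/4 = ((-14 + s)*(1/(2*s)))/4 = ((-14 + s)/(2*s))/4 = (-14 + s)/(8*s))
X(R, L) = R² (X(R, L) = (R + 0)² = R²)
h*(-299 + (X(-15, -3)/I(3) - 173/(-161))) = -70*(-299 + ((-15)²/(((⅛)*(-14 + 3)/3)) - 173/(-161))) = -70*(-299 + (225/(((⅛)*(⅓)*(-11))) - 173*(-1/161))) = -70*(-299 + (225/(-11/24) + 173/161)) = -70*(-299 + (225*(-24/11) + 173/161)) = -70*(-299 + (-5400/11 + 173/161)) = -70*(-299 - 867497/1771) = -70*(-1397026/1771) = 13970260/253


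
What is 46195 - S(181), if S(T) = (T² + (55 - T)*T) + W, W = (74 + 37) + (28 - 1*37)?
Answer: 36138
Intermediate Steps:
W = 102 (W = 111 + (28 - 37) = 111 - 9 = 102)
S(T) = 102 + T² + T*(55 - T) (S(T) = (T² + (55 - T)*T) + 102 = (T² + T*(55 - T)) + 102 = 102 + T² + T*(55 - T))
46195 - S(181) = 46195 - (102 + 55*181) = 46195 - (102 + 9955) = 46195 - 1*10057 = 46195 - 10057 = 36138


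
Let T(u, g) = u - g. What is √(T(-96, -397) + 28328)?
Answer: 3*√3181 ≈ 169.20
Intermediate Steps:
√(T(-96, -397) + 28328) = √((-96 - 1*(-397)) + 28328) = √((-96 + 397) + 28328) = √(301 + 28328) = √28629 = 3*√3181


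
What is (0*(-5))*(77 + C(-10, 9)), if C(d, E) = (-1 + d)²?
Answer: 0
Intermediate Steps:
(0*(-5))*(77 + C(-10, 9)) = (0*(-5))*(77 + (-1 - 10)²) = 0*(77 + (-11)²) = 0*(77 + 121) = 0*198 = 0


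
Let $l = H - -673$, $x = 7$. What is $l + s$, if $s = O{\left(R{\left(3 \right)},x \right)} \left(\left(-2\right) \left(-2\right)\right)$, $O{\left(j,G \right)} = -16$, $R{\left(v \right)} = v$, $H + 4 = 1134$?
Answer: $1739$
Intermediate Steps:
$H = 1130$ ($H = -4 + 1134 = 1130$)
$s = -64$ ($s = - 16 \left(\left(-2\right) \left(-2\right)\right) = \left(-16\right) 4 = -64$)
$l = 1803$ ($l = 1130 - -673 = 1130 + 673 = 1803$)
$l + s = 1803 - 64 = 1739$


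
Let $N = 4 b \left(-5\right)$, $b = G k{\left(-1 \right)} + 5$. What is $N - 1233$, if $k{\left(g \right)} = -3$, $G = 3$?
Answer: $-1153$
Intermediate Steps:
$b = -4$ ($b = 3 \left(-3\right) + 5 = -9 + 5 = -4$)
$N = 80$ ($N = 4 \left(-4\right) \left(-5\right) = \left(-16\right) \left(-5\right) = 80$)
$N - 1233 = 80 - 1233 = -1153$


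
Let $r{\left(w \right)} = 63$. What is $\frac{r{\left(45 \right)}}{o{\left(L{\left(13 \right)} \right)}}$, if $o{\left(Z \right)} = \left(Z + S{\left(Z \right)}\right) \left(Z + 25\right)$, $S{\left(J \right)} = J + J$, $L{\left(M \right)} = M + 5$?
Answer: $\frac{7}{258} \approx 0.027132$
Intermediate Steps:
$L{\left(M \right)} = 5 + M$
$S{\left(J \right)} = 2 J$
$o{\left(Z \right)} = 3 Z \left(25 + Z\right)$ ($o{\left(Z \right)} = \left(Z + 2 Z\right) \left(Z + 25\right) = 3 Z \left(25 + Z\right)$)
$\frac{r{\left(45 \right)}}{o{\left(L{\left(13 \right)} \right)}} = \frac{63}{3 \left(5 + 13\right) \left(25 + \left(5 + 13\right)\right)} = \frac{63}{3 \cdot 18 \left(25 + 18\right)} = \frac{63}{3 \cdot 18 \cdot 43} = \frac{63}{2322} = 63 \cdot \frac{1}{2322} = \frac{7}{258}$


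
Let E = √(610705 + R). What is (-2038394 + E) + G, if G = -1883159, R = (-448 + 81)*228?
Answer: -3921553 + √527029 ≈ -3.9208e+6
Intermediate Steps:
R = -83676 (R = -367*228 = -83676)
E = √527029 (E = √(610705 - 83676) = √527029 ≈ 725.97)
(-2038394 + E) + G = (-2038394 + √527029) - 1883159 = -3921553 + √527029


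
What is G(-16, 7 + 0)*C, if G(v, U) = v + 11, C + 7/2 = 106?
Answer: -1025/2 ≈ -512.50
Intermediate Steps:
C = 205/2 (C = -7/2 + 106 = 205/2 ≈ 102.50)
G(v, U) = 11 + v
G(-16, 7 + 0)*C = (11 - 16)*(205/2) = -5*205/2 = -1025/2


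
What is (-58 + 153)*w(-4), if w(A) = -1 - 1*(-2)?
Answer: 95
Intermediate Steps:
w(A) = 1 (w(A) = -1 + 2 = 1)
(-58 + 153)*w(-4) = (-58 + 153)*1 = 95*1 = 95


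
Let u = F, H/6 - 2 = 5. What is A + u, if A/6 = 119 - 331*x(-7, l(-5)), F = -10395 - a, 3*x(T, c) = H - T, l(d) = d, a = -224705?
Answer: 182586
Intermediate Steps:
H = 42 (H = 12 + 6*5 = 12 + 30 = 42)
x(T, c) = 14 - T/3 (x(T, c) = (42 - T)/3 = 14 - T/3)
F = 214310 (F = -10395 - 1*(-224705) = -10395 + 224705 = 214310)
A = -31724 (A = 6*(119 - 331*(14 - ⅓*(-7))) = 6*(119 - 331*(14 + 7/3)) = 6*(119 - 331*49/3) = 6*(119 - 16219/3) = 6*(-15862/3) = -31724)
u = 214310
A + u = -31724 + 214310 = 182586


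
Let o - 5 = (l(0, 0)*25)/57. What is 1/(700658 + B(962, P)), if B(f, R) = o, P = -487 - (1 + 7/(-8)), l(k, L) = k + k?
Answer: 1/700663 ≈ 1.4272e-6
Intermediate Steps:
l(k, L) = 2*k
P = -3897/8 (P = -487 - (1 + 7*(-⅛)) = -487 - (1 - 7/8) = -487 - 1/8 = -487 - 1*⅛ = -487 - ⅛ = -3897/8 ≈ -487.13)
o = 5 (o = 5 + ((2*0)*25)/57 = 5 + (0*25)*(1/57) = 5 + 0*(1/57) = 5 + 0 = 5)
B(f, R) = 5
1/(700658 + B(962, P)) = 1/(700658 + 5) = 1/700663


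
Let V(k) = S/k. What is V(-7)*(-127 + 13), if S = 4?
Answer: 456/7 ≈ 65.143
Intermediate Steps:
V(k) = 4/k
V(-7)*(-127 + 13) = (4/(-7))*(-127 + 13) = (4*(-1/7))*(-114) = -4/7*(-114) = 456/7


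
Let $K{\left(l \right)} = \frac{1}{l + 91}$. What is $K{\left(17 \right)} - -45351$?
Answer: $\frac{4897909}{108} \approx 45351.0$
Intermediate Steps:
$K{\left(l \right)} = \frac{1}{91 + l}$
$K{\left(17 \right)} - -45351 = \frac{1}{91 + 17} - -45351 = \frac{1}{108} + 45351 = \frac{4897909}{108}$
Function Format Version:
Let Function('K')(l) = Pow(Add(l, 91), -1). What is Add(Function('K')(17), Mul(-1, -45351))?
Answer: Rational(4897909, 108) ≈ 45351.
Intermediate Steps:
Function('K')(l) = Pow(Add(91, l), -1)
Add(Function('K')(17), Mul(-1, -45351)) = Add(Pow(Add(91, 17), -1), Mul(-1, -45351)) = Add(Pow(108, -1), 45351) = Add(Rational(1, 108), 45351) = Rational(4897909, 108)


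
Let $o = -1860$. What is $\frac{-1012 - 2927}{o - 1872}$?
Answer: $\frac{1313}{1244} \approx 1.0555$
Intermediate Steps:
$\frac{-1012 - 2927}{o - 1872} = \frac{-1012 - 2927}{-1860 - 1872} = - \frac{3939}{-3732} = \left(-3939\right) \left(- \frac{1}{3732}\right) = \frac{1313}{1244}$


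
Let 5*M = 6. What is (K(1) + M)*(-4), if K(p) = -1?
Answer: -⅘ ≈ -0.80000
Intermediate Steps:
M = 6/5 (M = (⅕)*6 = 6/5 ≈ 1.2000)
(K(1) + M)*(-4) = (-1 + 6/5)*(-4) = (⅕)*(-4) = -⅘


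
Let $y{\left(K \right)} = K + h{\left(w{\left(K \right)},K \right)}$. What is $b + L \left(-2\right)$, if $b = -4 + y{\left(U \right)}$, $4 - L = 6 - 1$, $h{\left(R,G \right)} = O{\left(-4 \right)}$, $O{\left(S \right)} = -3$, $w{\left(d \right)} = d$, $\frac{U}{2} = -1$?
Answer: $-7$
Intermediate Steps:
$U = -2$ ($U = 2 \left(-1\right) = -2$)
$h{\left(R,G \right)} = -3$
$L = -1$ ($L = 4 - \left(6 - 1\right) = 4 - 5 = -1$)
$y{\left(K \right)} = -3 + K$ ($y{\left(K \right)} = K - 3 = -3 + K$)
$b = -9$ ($b = -4 - 5 = -9$)
$b + L \left(-2\right) = -9 - -2 = -9 + 2 = -7$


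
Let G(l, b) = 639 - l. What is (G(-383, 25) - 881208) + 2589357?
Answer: 1709171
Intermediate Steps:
(G(-383, 25) - 881208) + 2589357 = ((639 - 1*(-383)) - 881208) + 2589357 = ((639 + 383) - 881208) + 2589357 = (1022 - 881208) + 2589357 = -880186 + 2589357 = 1709171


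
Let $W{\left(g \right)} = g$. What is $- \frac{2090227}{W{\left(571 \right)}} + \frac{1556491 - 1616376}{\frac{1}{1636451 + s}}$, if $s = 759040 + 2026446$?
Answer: $- \frac{151205197217122}{571} \approx -2.6481 \cdot 10^{11}$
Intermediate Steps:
$s = 2785486$
$- \frac{2090227}{W{\left(571 \right)}} + \frac{1556491 - 1616376}{\frac{1}{1636451 + s}} = - \frac{2090227}{571} + \frac{1556491 - 1616376}{\frac{1}{1636451 + 2785486}} = \left(-2090227\right) \frac{1}{571} + \frac{1556491 - 1616376}{\frac{1}{4421937}} = - \frac{2090227}{571} - 59885 \frac{1}{\frac{1}{4421937}} = - \frac{2090227}{571} - 264807697245 = - \frac{151205197217122}{571}$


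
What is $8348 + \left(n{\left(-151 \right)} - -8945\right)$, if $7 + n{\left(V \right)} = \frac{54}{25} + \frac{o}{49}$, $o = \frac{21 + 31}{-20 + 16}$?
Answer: $\frac{21177671}{1225} \approx 17288.0$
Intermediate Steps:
$o = -13$ ($o = \frac{52}{-4} = 52 \left(- \frac{1}{4}\right) = -13$)
$n{\left(V \right)} = - \frac{6254}{1225}$ ($n{\left(V \right)} = -7 + \left(\frac{54}{25} - \frac{13}{49}\right) = -7 + \frac{2321}{1225} = - \frac{6254}{1225}$)
$8348 + \left(n{\left(-151 \right)} - -8945\right) = 8348 - - \frac{10951371}{1225} = 8348 + \left(- \frac{6254}{1225} + 8945\right) = 8348 + \frac{10951371}{1225} = \frac{21177671}{1225}$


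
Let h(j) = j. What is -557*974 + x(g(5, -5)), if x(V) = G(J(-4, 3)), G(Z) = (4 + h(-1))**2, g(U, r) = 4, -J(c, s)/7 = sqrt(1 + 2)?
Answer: -542509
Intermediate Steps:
J(c, s) = -7*sqrt(3) (J(c, s) = -7*sqrt(1 + 2) = -7*sqrt(3))
G(Z) = 9 (G(Z) = (4 - 1)**2 = 3**2 = 9)
x(V) = 9
-557*974 + x(g(5, -5)) = -557*974 + 9 = -542518 + 9 = -542509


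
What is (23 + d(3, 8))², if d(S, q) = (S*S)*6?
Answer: 5929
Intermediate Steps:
d(S, q) = 6*S² (d(S, q) = S²*6 = 6*S²)
(23 + d(3, 8))² = (23 + 6*3²)² = (23 + 6*9)² = (23 + 54)² = 77² = 5929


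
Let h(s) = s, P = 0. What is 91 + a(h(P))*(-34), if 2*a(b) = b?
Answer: 91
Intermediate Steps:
a(b) = b/2
91 + a(h(P))*(-34) = 91 + ((1/2)*0)*(-34) = 91 + 0*(-34) = 91 + 0 = 91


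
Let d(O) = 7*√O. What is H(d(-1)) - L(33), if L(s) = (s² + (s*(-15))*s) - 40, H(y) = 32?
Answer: 15318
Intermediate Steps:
L(s) = -40 - 14*s² (L(s) = (s² + (-15*s)*s) - 40 = (s² - 15*s²) - 40 = -14*s² - 40 = -40 - 14*s²)
H(d(-1)) - L(33) = 32 - (-40 - 14*33²) = 32 - (-40 - 14*1089) = 32 - (-40 - 15246) = 32 - 1*(-15286) = 32 + 15286 = 15318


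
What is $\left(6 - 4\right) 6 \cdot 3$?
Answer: $36$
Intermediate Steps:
$\left(6 - 4\right) 6 \cdot 3 = 2 \cdot 6 \cdot 3 = 12 \cdot 3 = 36$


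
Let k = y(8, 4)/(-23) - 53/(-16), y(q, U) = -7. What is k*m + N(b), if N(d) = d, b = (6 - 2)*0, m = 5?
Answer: 6655/368 ≈ 18.084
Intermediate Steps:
b = 0 (b = 4*0 = 0)
k = 1331/368 (k = -7/(-23) - 53/(-16) = -7*(-1/23) - 53*(-1/16) = 7/23 + 53/16 = 1331/368 ≈ 3.6168)
k*m + N(b) = (1331/368)*5 + 0 = 6655/368 + 0 = 6655/368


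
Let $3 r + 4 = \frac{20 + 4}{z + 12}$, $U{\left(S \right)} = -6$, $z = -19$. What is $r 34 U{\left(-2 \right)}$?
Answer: $\frac{3536}{7} \approx 505.14$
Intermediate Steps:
$r = - \frac{52}{21}$ ($r = - \frac{4}{3} + \frac{\left(20 + 4\right) \frac{1}{-19 + 12}}{3} = - \frac{4}{3} + \frac{24 \frac{1}{-7}}{3} = - \frac{4}{3} + \frac{24 \left(- \frac{1}{7}\right)}{3} = - \frac{4}{3} + \frac{1}{3} \left(- \frac{24}{7}\right) = - \frac{4}{3} - \frac{8}{7} = - \frac{52}{21} \approx -2.4762$)
$r 34 U{\left(-2 \right)} = \left(- \frac{52}{21}\right) 34 \left(-6\right) = \left(- \frac{1768}{21}\right) \left(-6\right) = \frac{3536}{7}$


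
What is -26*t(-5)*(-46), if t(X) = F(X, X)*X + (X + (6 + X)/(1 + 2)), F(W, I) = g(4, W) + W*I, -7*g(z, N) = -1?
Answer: -3274648/21 ≈ -1.5594e+5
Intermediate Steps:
g(z, N) = ⅐ (g(z, N) = -⅐*(-1) = ⅐)
F(W, I) = ⅐ + I*W (F(W, I) = ⅐ + W*I = ⅐ + I*W)
t(X) = 2 + 4*X/3 + X*(⅐ + X²) (t(X) = (⅐ + X*X)*X + (X + (6 + X)/(1 + 2)) = (⅐ + X²)*X + (X + (6 + X)/3) = X*(⅐ + X²) + (X + (6 + X)*(⅓)) = X*(⅐ + X²) + (X + (2 + X/3)) = X*(⅐ + X²) + (2 + 4*X/3) = 2 + 4*X/3 + X*(⅐ + X²))
-26*t(-5)*(-46) = -26*(2 + (-5)³ + (31/21)*(-5))*(-46) = -26*(2 - 125 - 155/21)*(-46) = -26*(-2738/21)*(-46) = (71188/21)*(-46) = -3274648/21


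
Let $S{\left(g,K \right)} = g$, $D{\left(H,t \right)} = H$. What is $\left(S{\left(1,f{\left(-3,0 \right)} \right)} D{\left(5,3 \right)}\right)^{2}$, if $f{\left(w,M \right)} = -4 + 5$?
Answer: $25$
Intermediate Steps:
$f{\left(w,M \right)} = 1$
$\left(S{\left(1,f{\left(-3,0 \right)} \right)} D{\left(5,3 \right)}\right)^{2} = \left(1 \cdot 5\right)^{2} = 5^{2} = 25$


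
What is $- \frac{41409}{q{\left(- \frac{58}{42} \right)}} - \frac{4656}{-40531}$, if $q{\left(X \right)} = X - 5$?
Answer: $\frac{35245935663}{5431154} \approx 6489.6$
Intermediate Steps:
$q{\left(X \right)} = -5 + X$
$- \frac{41409}{q{\left(- \frac{58}{42} \right)}} - \frac{4656}{-40531} = - \frac{41409}{-5 - \frac{58}{42}} - \frac{4656}{-40531} = - \frac{41409}{-5 - \frac{29}{21}} - - \frac{4656}{40531} = - \frac{41409}{-5 - \frac{29}{21}} + \frac{4656}{40531} = - \frac{41409}{- \frac{134}{21}} + \frac{4656}{40531} = \left(-41409\right) \left(- \frac{21}{134}\right) + \frac{4656}{40531} = \frac{869589}{134} + \frac{4656}{40531} = \frac{35245935663}{5431154}$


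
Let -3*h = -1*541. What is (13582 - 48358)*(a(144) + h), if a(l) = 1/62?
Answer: -194426820/31 ≈ -6.2718e+6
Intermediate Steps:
a(l) = 1/62
h = 541/3 (h = -(-1)*541/3 = -⅓*(-541) = 541/3 ≈ 180.33)
(13582 - 48358)*(a(144) + h) = (13582 - 48358)*(1/62 + 541/3) = -34776*33545/186 = -194426820/31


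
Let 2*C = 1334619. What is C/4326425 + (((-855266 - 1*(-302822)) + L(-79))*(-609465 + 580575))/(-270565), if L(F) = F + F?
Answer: -452916554460273/7675929050 ≈ -59005.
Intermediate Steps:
L(F) = 2*F
C = 1334619/2 (C = (1/2)*1334619 = 1334619/2 ≈ 6.6731e+5)
C/4326425 + (((-855266 - 1*(-302822)) + L(-79))*(-609465 + 580575))/(-270565) = (1334619/2)/4326425 + (((-855266 - 1*(-302822)) + 2*(-79))*(-609465 + 580575))/(-270565) = (1334619/2)*(1/4326425) + (((-855266 + 302822) - 158)*(-28890))*(-1/270565) = 21879/141850 + ((-552444 - 158)*(-28890))*(-1/270565) = 21879/141850 - 552602*(-28890)*(-1/270565) = 21879/141850 + 15964671780*(-1/270565) = 21879/141850 - 3192934356/54113 = -452916554460273/7675929050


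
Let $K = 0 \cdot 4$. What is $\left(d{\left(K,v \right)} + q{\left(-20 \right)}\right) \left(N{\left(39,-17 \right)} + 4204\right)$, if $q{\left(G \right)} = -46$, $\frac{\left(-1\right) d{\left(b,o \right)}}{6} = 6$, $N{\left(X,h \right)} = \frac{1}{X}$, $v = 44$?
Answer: $- \frac{13444474}{39} \approx -3.4473 \cdot 10^{5}$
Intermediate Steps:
$K = 0$
$d{\left(b,o \right)} = -36$ ($d{\left(b,o \right)} = \left(-6\right) 6 = -36$)
$\left(d{\left(K,v \right)} + q{\left(-20 \right)}\right) \left(N{\left(39,-17 \right)} + 4204\right) = \left(-36 - 46\right) \left(\frac{1}{39} + 4204\right) = - 82 \left(\frac{1}{39} + 4204\right) = \left(-82\right) \frac{163957}{39} = - \frac{13444474}{39}$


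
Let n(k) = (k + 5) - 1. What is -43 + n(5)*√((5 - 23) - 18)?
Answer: -43 + 54*I ≈ -43.0 + 54.0*I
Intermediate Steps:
n(k) = 4 + k (n(k) = (5 + k) - 1 = 4 + k)
-43 + n(5)*√((5 - 23) - 18) = -43 + (4 + 5)*√((5 - 23) - 18) = -43 + 9*√(-18 - 18) = -43 + 9*√(-36) = -43 + 9*(6*I) = -43 + 54*I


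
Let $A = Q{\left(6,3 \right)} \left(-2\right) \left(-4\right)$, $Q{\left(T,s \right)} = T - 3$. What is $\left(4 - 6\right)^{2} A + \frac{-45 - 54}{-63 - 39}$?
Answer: $\frac{3297}{34} \approx 96.971$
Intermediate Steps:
$Q{\left(T,s \right)} = -3 + T$
$A = 24$ ($A = \left(-3 + 6\right) \left(-2\right) \left(-4\right) = 3 \left(-2\right) \left(-4\right) = \left(-6\right) \left(-4\right) = 24$)
$\left(4 - 6\right)^{2} A + \frac{-45 - 54}{-63 - 39} = \left(4 - 6\right)^{2} \cdot 24 + \frac{-45 - 54}{-63 - 39} = \left(-2\right)^{2} \cdot 24 - \frac{99}{-102} = 4 \cdot 24 - - \frac{33}{34} = 96 + \frac{33}{34} = \frac{3297}{34}$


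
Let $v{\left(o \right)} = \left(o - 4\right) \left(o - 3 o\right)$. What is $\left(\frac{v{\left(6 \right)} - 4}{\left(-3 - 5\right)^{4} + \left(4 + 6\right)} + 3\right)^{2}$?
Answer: $\frac{37761025}{4214809} \approx 8.9591$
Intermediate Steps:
$v{\left(o \right)} = - 2 o \left(-4 + o\right)$ ($v{\left(o \right)} = \left(-4 + o\right) \left(- 2 o\right) = - 2 o \left(-4 + o\right)$)
$\left(\frac{v{\left(6 \right)} - 4}{\left(-3 - 5\right)^{4} + \left(4 + 6\right)} + 3\right)^{2} = \left(\frac{2 \cdot 6 \left(4 - 6\right) - 4}{\left(-3 - 5\right)^{4} + \left(4 + 6\right)} + 3\right)^{2} = \left(\frac{2 \cdot 6 \left(4 - 6\right) - 4}{\left(-8\right)^{4} + 10} + 3\right)^{2} = \left(\frac{2 \cdot 6 \left(-2\right) - 4}{4096 + 10} + 3\right)^{2} = \left(\frac{-24 - 4}{4106} + 3\right)^{2} = \left(\left(-28\right) \frac{1}{4106} + 3\right)^{2} = \left(- \frac{14}{2053} + 3\right)^{2} = \left(\frac{6145}{2053}\right)^{2} = \frac{37761025}{4214809}$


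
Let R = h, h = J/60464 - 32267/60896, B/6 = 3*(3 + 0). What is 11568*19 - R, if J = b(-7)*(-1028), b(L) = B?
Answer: 50580183490993/230125984 ≈ 2.1979e+5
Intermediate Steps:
B = 54 (B = 6*(3*(3 + 0)) = 6*(3*3) = 6*9 = 54)
b(L) = 54
J = -55512 (J = 54*(-1028) = -55512)
h = -333215665/230125984 (h = -55512/60464 - 32267/60896 = -55512*1/60464 - 32267*1/60896 = -6939/7558 - 32267/60896 = -333215665/230125984 ≈ -1.4480)
R = -333215665/230125984 ≈ -1.4480
11568*19 - R = 11568*19 - 1*(-333215665/230125984) = 219792 + 333215665/230125984 = 50580183490993/230125984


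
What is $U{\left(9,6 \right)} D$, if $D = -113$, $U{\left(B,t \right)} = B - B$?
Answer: $0$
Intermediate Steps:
$U{\left(B,t \right)} = 0$
$U{\left(9,6 \right)} D = 0 \left(-113\right) = 0$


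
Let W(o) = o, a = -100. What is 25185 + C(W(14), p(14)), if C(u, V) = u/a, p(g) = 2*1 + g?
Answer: 1259243/50 ≈ 25185.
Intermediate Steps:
p(g) = 2 + g
C(u, V) = -u/100 (C(u, V) = u/(-100) = u*(-1/100) = -u/100)
25185 + C(W(14), p(14)) = 25185 - 1/100*14 = 25185 - 7/50 = 1259243/50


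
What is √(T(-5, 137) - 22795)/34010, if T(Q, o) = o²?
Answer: I*√4026/34010 ≈ 0.0018656*I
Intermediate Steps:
√(T(-5, 137) - 22795)/34010 = √(137² - 22795)/34010 = √(18769 - 22795)*(1/34010) = √(-4026)*(1/34010) = (I*√4026)*(1/34010) = I*√4026/34010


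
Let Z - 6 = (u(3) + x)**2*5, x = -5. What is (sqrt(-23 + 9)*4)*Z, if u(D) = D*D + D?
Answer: 1004*I*sqrt(14) ≈ 3756.6*I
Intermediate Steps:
u(D) = D + D**2 (u(D) = D**2 + D = D + D**2)
Z = 251 (Z = 6 + (3*(1 + 3) - 5)**2*5 = 6 + (3*4 - 5)**2*5 = 6 + (12 - 5)**2*5 = 6 + 7**2*5 = 6 + 49*5 = 6 + 245 = 251)
(sqrt(-23 + 9)*4)*Z = (sqrt(-23 + 9)*4)*251 = (sqrt(-14)*4)*251 = ((I*sqrt(14))*4)*251 = (4*I*sqrt(14))*251 = 1004*I*sqrt(14)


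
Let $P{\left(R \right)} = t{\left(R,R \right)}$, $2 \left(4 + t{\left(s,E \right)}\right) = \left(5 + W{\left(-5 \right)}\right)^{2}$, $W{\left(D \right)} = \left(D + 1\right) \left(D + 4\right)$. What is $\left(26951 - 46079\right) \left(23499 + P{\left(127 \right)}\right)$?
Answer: $-450187044$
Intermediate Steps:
$W{\left(D \right)} = \left(1 + D\right) \left(4 + D\right)$
$t{\left(s,E \right)} = \frac{73}{2}$ ($t{\left(s,E \right)} = -4 + \frac{\left(5 + \left(4 + \left(-5\right)^{2} + 5 \left(-5\right)\right)\right)^{2}}{2} = -4 + \frac{\left(5 + \left(4 + 25 - 25\right)\right)^{2}}{2} = -4 + \frac{\left(5 + 4\right)^{2}}{2} = -4 + \frac{9^{2}}{2} = -4 + \frac{1}{2} \cdot 81 = -4 + \frac{81}{2} = \frac{73}{2}$)
$P{\left(R \right)} = \frac{73}{2}$
$\left(26951 - 46079\right) \left(23499 + P{\left(127 \right)}\right) = \left(26951 - 46079\right) \left(23499 + \frac{73}{2}\right) = \left(-19128\right) \frac{47071}{2} = -450187044$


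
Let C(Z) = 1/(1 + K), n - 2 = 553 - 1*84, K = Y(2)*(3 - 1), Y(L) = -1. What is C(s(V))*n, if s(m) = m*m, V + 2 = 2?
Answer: -471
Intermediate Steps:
V = 0 (V = -2 + 2 = 0)
K = -2 (K = -(3 - 1) = -1*2 = -2)
n = 471 (n = 2 + (553 - 1*84) = 2 + (553 - 84) = 2 + 469 = 471)
s(m) = m²
C(Z) = -1 (C(Z) = 1/(1 - 2) = 1/(-1) = -1)
C(s(V))*n = -1*471 = -471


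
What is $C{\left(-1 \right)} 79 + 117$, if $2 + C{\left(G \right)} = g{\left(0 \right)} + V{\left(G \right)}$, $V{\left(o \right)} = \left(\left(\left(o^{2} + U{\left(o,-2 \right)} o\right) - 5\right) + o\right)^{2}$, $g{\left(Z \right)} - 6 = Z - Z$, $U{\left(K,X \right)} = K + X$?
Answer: $749$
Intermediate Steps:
$g{\left(Z \right)} = 6$ ($g{\left(Z \right)} = 6 + \left(Z - Z\right) = 6 + 0 = 6$)
$V{\left(o \right)} = \left(-5 + o + o^{2} + o \left(-2 + o\right)\right)^{2}$ ($V{\left(o \right)} = \left(\left(\left(o^{2} + \left(o - 2\right) o\right) - 5\right) + o\right)^{2} = \left(\left(\left(o^{2} + \left(-2 + o\right) o\right) - 5\right) + o\right)^{2} = \left(\left(\left(o^{2} + o \left(-2 + o\right)\right) - 5\right) + o\right)^{2} = \left(\left(-5 + o^{2} + o \left(-2 + o\right)\right) + o\right)^{2} = \left(-5 + o + o^{2} + o \left(-2 + o\right)\right)^{2}$)
$C{\left(G \right)} = 4 + \left(-5 - G + 2 G^{2}\right)^{2}$ ($C{\left(G \right)} = -2 + \left(6 + \left(-5 - G + 2 G^{2}\right)^{2}\right) = 4 + \left(-5 - G + 2 G^{2}\right)^{2}$)
$C{\left(-1 \right)} 79 + 117 = \left(4 + \left(-5 - -1 + 2 \left(-1\right)^{2}\right)^{2}\right) 79 + 117 = \left(4 + \left(-5 + 1 + 2 \cdot 1\right)^{2}\right) 79 + 117 = \left(4 + \left(-5 + 1 + 2\right)^{2}\right) 79 + 117 = \left(4 + \left(-2\right)^{2}\right) 79 + 117 = \left(4 + 4\right) 79 + 117 = 8 \cdot 79 + 117 = 632 + 117 = 749$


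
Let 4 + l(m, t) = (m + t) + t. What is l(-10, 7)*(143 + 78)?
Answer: 0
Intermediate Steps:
l(m, t) = -4 + m + 2*t (l(m, t) = -4 + ((m + t) + t) = -4 + (m + 2*t) = -4 + m + 2*t)
l(-10, 7)*(143 + 78) = (-4 - 10 + 2*7)*(143 + 78) = (-4 - 10 + 14)*221 = 0*221 = 0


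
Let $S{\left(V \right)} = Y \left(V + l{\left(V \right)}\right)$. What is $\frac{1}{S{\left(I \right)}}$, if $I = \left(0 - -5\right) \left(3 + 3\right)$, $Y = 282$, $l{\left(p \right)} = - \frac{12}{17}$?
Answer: $\frac{17}{140436} \approx 0.00012105$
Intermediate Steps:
$l{\left(p \right)} = - \frac{12}{17}$ ($l{\left(p \right)} = \left(-12\right) \frac{1}{17} = - \frac{12}{17}$)
$I = 30$ ($I = \left(0 + 5\right) 6 = 5 \cdot 6 = 30$)
$S{\left(V \right)} = - \frac{3384}{17} + 282 V$ ($S{\left(V \right)} = 282 \left(V - \frac{12}{17}\right) = 282 \left(- \frac{12}{17} + V\right) = - \frac{3384}{17} + 282 V$)
$\frac{1}{S{\left(I \right)}} = \frac{1}{- \frac{3384}{17} + 282 \cdot 30} = \frac{1}{- \frac{3384}{17} + 8460} = \frac{1}{\frac{140436}{17}} = \frac{17}{140436}$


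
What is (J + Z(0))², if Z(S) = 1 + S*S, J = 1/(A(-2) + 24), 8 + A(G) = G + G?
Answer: 169/144 ≈ 1.1736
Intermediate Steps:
A(G) = -8 + 2*G (A(G) = -8 + (G + G) = -8 + 2*G)
J = 1/12 (J = 1/((-8 + 2*(-2)) + 24) = 1/((-8 - 4) + 24) = 1/(-12 + 24) = 1/12 ≈ 0.083333)
Z(S) = 1 + S²
(J + Z(0))² = (1/12 + (1 + 0²))² = (1/12 + (1 + 0))² = (1/12 + 1)² = (13/12)² = 169/144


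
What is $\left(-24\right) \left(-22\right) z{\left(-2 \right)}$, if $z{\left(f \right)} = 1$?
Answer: $528$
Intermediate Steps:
$\left(-24\right) \left(-22\right) z{\left(-2 \right)} = \left(-24\right) \left(-22\right) 1 = 528 \cdot 1 = 528$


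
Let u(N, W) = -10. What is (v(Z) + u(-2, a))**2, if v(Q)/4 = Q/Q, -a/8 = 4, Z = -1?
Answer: 36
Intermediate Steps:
a = -32 (a = -8*4 = -32)
v(Q) = 4 (v(Q) = 4*(Q/Q) = 4*1 = 4)
(v(Z) + u(-2, a))**2 = (4 - 10)**2 = (-6)**2 = 36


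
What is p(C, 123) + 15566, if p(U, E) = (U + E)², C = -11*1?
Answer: 28110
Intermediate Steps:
C = -11
p(U, E) = (E + U)²
p(C, 123) + 15566 = (123 - 11)² + 15566 = 112² + 15566 = 12544 + 15566 = 28110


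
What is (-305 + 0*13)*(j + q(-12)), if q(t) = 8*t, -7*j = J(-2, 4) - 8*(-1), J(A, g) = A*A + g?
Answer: 209840/7 ≈ 29977.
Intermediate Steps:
J(A, g) = g + A**2 (J(A, g) = A**2 + g = g + A**2)
j = -16/7 (j = -((4 + (-2)**2) - 8*(-1))/7 = -((4 + 4) + 8)/7 = -(8 + 8)/7 = -1/7*16 = -16/7 ≈ -2.2857)
(-305 + 0*13)*(j + q(-12)) = (-305 + 0*13)*(-16/7 + 8*(-12)) = (-305 + 0)*(-16/7 - 96) = -305*(-688/7) = 209840/7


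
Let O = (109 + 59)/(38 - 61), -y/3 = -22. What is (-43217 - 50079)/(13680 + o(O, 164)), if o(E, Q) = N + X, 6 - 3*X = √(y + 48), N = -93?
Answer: -3803398032/553982725 - 93296*√114/553982725 ≈ -6.8674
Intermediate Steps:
y = 66 (y = -3*(-22) = 66)
O = -168/23 (O = 168/(-23) = 168*(-1/23) = -168/23 ≈ -7.3043)
X = 2 - √114/3 (X = 2 - √(66 + 48)/3 = 2 - √114/3 ≈ -1.5590)
o(E, Q) = -91 - √114/3 (o(E, Q) = -93 + (2 - √114/3) = -91 - √114/3)
(-43217 - 50079)/(13680 + o(O, 164)) = (-43217 - 50079)/(13680 + (-91 - √114/3)) = -93296/(13589 - √114/3)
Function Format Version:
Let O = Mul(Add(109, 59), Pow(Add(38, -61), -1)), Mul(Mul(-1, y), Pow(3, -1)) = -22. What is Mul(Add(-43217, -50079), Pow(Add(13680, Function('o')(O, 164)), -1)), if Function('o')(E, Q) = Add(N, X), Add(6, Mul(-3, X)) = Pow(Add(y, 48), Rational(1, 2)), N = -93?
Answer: Add(Rational(-3803398032, 553982725), Mul(Rational(-93296, 553982725), Pow(114, Rational(1, 2)))) ≈ -6.8674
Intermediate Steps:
y = 66 (y = Mul(-3, -22) = 66)
O = Rational(-168, 23) (O = Mul(168, Pow(-23, -1)) = Mul(168, Rational(-1, 23)) = Rational(-168, 23) ≈ -7.3043)
X = Add(2, Mul(Rational(-1, 3), Pow(114, Rational(1, 2)))) (X = Add(2, Mul(Rational(-1, 3), Pow(Add(66, 48), Rational(1, 2)))) = Add(2, Mul(Rational(-1, 3), Pow(114, Rational(1, 2)))) ≈ -1.5590)
Function('o')(E, Q) = Add(-91, Mul(Rational(-1, 3), Pow(114, Rational(1, 2)))) (Function('o')(E, Q) = Add(-93, Add(2, Mul(Rational(-1, 3), Pow(114, Rational(1, 2))))) = Add(-91, Mul(Rational(-1, 3), Pow(114, Rational(1, 2)))))
Mul(Add(-43217, -50079), Pow(Add(13680, Function('o')(O, 164)), -1)) = Mul(Add(-43217, -50079), Pow(Add(13680, Add(-91, Mul(Rational(-1, 3), Pow(114, Rational(1, 2))))), -1)) = Mul(-93296, Pow(Add(13589, Mul(Rational(-1, 3), Pow(114, Rational(1, 2)))), -1))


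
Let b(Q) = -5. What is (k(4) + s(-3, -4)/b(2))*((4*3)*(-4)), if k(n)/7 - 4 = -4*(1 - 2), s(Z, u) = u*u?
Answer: -12672/5 ≈ -2534.4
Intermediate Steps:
s(Z, u) = u²
k(n) = 56 (k(n) = 28 + 7*(-4*(1 - 2)) = 28 + 7*(-4*(-1)) = 28 + 7*4 = 28 + 28 = 56)
(k(4) + s(-3, -4)/b(2))*((4*3)*(-4)) = (56 + (-4)²/(-5))*((4*3)*(-4)) = (56 + 16*(-⅕))*(12*(-4)) = (56 - 16/5)*(-48) = (264/5)*(-48) = -12672/5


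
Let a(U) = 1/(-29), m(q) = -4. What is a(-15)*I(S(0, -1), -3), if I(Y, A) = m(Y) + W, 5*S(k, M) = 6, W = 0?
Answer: 4/29 ≈ 0.13793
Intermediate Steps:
S(k, M) = 6/5 (S(k, M) = (⅕)*6 = 6/5)
I(Y, A) = -4 (I(Y, A) = -4 + 0 = -4)
a(U) = -1/29
a(-15)*I(S(0, -1), -3) = -1/29*(-4) = 4/29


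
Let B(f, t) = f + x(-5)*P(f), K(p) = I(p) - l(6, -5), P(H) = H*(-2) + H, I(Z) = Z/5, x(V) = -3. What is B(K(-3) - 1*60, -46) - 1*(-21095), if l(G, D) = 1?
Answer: 104243/5 ≈ 20849.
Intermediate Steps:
I(Z) = Z/5 (I(Z) = Z*(⅕) = Z/5)
P(H) = -H (P(H) = -2*H + H = -H)
K(p) = -1 + p/5 (K(p) = p/5 - 1*1 = p/5 - 1 = -1 + p/5)
B(f, t) = 4*f (B(f, t) = f - (-3)*f = f + 3*f = 4*f)
B(K(-3) - 1*60, -46) - 1*(-21095) = 4*((-1 + (⅕)*(-3)) - 1*60) - 1*(-21095) = 4*((-1 - ⅗) - 60) + 21095 = 4*(-8/5 - 60) + 21095 = 4*(-308/5) + 21095 = -1232/5 + 21095 = 104243/5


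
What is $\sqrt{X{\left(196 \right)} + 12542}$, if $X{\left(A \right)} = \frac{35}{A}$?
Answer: $\frac{\sqrt{2458267}}{14} \approx 111.99$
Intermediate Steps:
$\sqrt{X{\left(196 \right)} + 12542} = \sqrt{\frac{35}{196} + 12542} = \sqrt{35 \cdot \frac{1}{196} + 12542} = \sqrt{\frac{5}{28} + 12542} = \sqrt{\frac{351181}{28}} = \frac{\sqrt{2458267}}{14}$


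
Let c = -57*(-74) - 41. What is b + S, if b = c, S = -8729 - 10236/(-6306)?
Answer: -4782446/1051 ≈ -4550.4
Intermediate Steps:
S = -9172473/1051 (S = -8729 - 10236*(-1/6306) = -8729 + 1706/1051 = -9172473/1051 ≈ -8727.4)
c = 4177 (c = 4218 - 41 = 4177)
b = 4177
b + S = 4177 - 9172473/1051 = -4782446/1051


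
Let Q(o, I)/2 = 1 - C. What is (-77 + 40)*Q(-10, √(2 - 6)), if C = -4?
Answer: -370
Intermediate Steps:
Q(o, I) = 10 (Q(o, I) = 2*(1 - 1*(-4)) = 2*(1 + 4) = 2*5 = 10)
(-77 + 40)*Q(-10, √(2 - 6)) = (-77 + 40)*10 = -37*10 = -370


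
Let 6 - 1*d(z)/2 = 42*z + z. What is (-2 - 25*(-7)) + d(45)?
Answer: -3685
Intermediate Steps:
d(z) = 12 - 86*z (d(z) = 12 - 2*(42*z + z) = 12 - 86*z)
(-2 - 25*(-7)) + d(45) = (-2 - 25*(-7)) + (12 - 86*45) = (-2 + 175) + (12 - 3870) = 173 - 3858 = -3685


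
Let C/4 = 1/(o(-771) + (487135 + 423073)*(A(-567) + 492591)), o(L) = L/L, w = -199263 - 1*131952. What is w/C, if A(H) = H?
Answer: -148332710407596495/4 ≈ -3.7083e+16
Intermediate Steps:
w = -331215 (w = -199263 - 131952 = -331215)
o(L) = 1
C = 4/447844180993 (C = 4/(1 + (487135 + 423073)*(-567 + 492591)) = 4/(1 + 910208*492024) = 4/(1 + 447844180992) = 4/447844180993 ≈ 8.9317e-12)
w/C = -331215/4/447844180993 = -331215*447844180993/4 = -148332710407596495/4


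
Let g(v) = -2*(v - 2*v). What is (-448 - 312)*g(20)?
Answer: -30400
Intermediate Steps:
g(v) = 2*v (g(v) = -(-2)*v = 2*v)
(-448 - 312)*g(20) = (-448 - 312)*(2*20) = -760*40 = -30400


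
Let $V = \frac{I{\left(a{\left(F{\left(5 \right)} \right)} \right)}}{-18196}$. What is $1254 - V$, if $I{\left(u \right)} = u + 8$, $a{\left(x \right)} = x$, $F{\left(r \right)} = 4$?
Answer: $\frac{5704449}{4549} \approx 1254.0$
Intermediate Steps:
$I{\left(u \right)} = 8 + u$
$V = - \frac{3}{4549}$ ($V = \frac{8 + 4}{-18196} = 12 \left(- \frac{1}{18196}\right) = - \frac{3}{4549} \approx -0.00065949$)
$1254 - V = 1254 - - \frac{3}{4549} = 1254 + \frac{3}{4549} = \frac{5704449}{4549}$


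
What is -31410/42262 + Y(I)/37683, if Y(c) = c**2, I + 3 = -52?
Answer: -527890240/796279473 ≈ -0.66295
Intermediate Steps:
I = -55 (I = -3 - 52 = -55)
-31410/42262 + Y(I)/37683 = -31410/42262 + (-55)**2/37683 = -31410*1/42262 + 3025*(1/37683) = -15705/21131 + 3025/37683 = -527890240/796279473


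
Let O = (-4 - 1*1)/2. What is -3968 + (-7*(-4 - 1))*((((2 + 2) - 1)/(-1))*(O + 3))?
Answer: -8041/2 ≈ -4020.5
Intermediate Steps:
O = -5/2 (O = (-4 - 1)*(½) = -5*½ = -5/2 ≈ -2.5000)
-3968 + (-7*(-4 - 1))*((((2 + 2) - 1)/(-1))*(O + 3)) = -3968 + (-7*(-4 - 1))*((((2 + 2) - 1)/(-1))*(-5/2 + 3)) = -3968 + (-7*(-5))*(((4 - 1)*(-1))*(½)) = -3968 + 35*((3*(-1))*(½)) = -3968 + 35*(-3*½) = -3968 + 35*(-3/2) = -3968 - 105/2 = -8041/2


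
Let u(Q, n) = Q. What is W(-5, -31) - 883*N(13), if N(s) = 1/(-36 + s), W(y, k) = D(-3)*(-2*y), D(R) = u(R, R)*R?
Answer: 2953/23 ≈ 128.39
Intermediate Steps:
D(R) = R² (D(R) = R*R = R²)
W(y, k) = -18*y (W(y, k) = (-3)²*(-2*y) = 9*(-2*y) = -18*y)
W(-5, -31) - 883*N(13) = -18*(-5) - 883/(-36 + 13) = 90 - 883/(-23) = 90 - 883*(-1/23) = 90 + 883/23 = 2953/23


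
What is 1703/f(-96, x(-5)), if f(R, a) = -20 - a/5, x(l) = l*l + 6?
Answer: -65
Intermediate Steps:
x(l) = 6 + l**2 (x(l) = l**2 + 6 = 6 + l**2)
f(R, a) = -20 - a/5
1703/f(-96, x(-5)) = 1703/(-20 - (6 + (-5)**2)/5) = 1703/(-20 - (6 + 25)/5) = 1703/(-20 - 1/5*31) = 1703/(-20 - 31/5) = 1703/(-131/5) = 1703*(-5/131) = -65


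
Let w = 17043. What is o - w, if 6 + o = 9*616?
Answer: -11505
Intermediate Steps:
o = 5538 (o = -6 + 9*616 = -6 + 5544 = 5538)
o - w = 5538 - 1*17043 = 5538 - 17043 = -11505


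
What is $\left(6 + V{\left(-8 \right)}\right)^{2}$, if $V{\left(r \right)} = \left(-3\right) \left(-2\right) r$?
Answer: $1764$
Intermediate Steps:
$V{\left(r \right)} = 6 r$
$\left(6 + V{\left(-8 \right)}\right)^{2} = \left(6 + 6 \left(-8\right)\right)^{2} = \left(6 - 48\right)^{2} = \left(-42\right)^{2} = 1764$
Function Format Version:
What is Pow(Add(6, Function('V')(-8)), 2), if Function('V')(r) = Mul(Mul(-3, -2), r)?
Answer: 1764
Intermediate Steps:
Function('V')(r) = Mul(6, r)
Pow(Add(6, Function('V')(-8)), 2) = Pow(Add(6, Mul(6, -8)), 2) = Pow(Add(6, -48), 2) = Pow(-42, 2) = 1764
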